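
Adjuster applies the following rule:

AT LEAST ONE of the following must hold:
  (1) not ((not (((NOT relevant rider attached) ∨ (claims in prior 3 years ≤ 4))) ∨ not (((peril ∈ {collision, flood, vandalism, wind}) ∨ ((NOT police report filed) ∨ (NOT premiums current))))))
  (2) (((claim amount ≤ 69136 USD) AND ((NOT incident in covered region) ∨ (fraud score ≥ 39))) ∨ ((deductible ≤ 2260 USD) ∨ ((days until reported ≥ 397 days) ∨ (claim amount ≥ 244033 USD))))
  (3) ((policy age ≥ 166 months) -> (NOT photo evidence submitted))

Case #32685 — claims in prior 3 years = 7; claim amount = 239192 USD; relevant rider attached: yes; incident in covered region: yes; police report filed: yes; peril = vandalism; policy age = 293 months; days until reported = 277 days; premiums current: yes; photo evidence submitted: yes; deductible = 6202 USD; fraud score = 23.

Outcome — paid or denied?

Atomic conditions:
  NOT relevant rider attached: yes → false
  claims in prior 3 years ≤ 4: 7 ≤ 4 is false
  peril ∈ {collision, flood, vandalism, wind}: vandalism is in the set → true
  NOT police report filed: yes → false
  NOT premiums current: yes → false
  claim amount ≤ 69136 USD: 239192 ≤ 69136 is false
  NOT incident in covered region: yes → false
  fraud score ≥ 39: 23 ≥ 39 is false
  deductible ≤ 2260 USD: 6202 ≤ 2260 is false
  days until reported ≥ 397 days: 277 ≥ 397 is false
  claim amount ≥ 244033 USD: 239192 ≥ 244033 is false
  policy age ≥ 166 months: 293 ≥ 166 is true
  NOT photo evidence submitted: yes → false
Combine:
[1.1.1.1] false OR false = false
[1.1.1] NOT false = true
[1.1.2.1.2] false OR false = false
[1.1.2.1] true OR false = true
[1.1.2] NOT true = false
[1.1] true OR false = true
[1] NOT true = false
[2.1.2] false OR false = false
[2.1] false AND false = false
[2.2.2] false OR false = false
[2.2] false OR false = false
[2] false OR false = false
[3] true → false = false
[root] false OR false OR false = false
Overall: false → denied

Denied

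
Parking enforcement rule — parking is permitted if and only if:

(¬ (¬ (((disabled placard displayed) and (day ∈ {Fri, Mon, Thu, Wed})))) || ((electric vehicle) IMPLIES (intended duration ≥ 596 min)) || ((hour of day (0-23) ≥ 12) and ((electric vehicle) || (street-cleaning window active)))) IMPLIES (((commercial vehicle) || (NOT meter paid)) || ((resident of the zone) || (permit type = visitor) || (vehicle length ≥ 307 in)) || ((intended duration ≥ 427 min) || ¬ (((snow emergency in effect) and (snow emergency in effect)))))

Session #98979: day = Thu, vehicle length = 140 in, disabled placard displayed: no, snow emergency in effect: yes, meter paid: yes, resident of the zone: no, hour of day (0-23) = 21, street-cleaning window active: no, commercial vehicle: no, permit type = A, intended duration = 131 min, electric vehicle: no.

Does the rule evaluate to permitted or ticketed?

Atomic conditions:
  disabled placard displayed: no → false
  day ∈ {Fri, Mon, Thu, Wed}: Thu is in the set → true
  electric vehicle: no → false
  intended duration ≥ 596 min: 131 ≥ 596 is false
  hour of day (0-23) ≥ 12: 21 ≥ 12 is true
  street-cleaning window active: no → false
  commercial vehicle: no → false
  NOT meter paid: yes → false
  resident of the zone: no → false
  permit type = visitor: A == visitor is false
  vehicle length ≥ 307 in: 140 ≥ 307 is false
  intended duration ≥ 427 min: 131 ≥ 427 is false
  snow emergency in effect: yes → true
Combine:
[1.1.1.1] false AND true = false
[1.1.1] NOT false = true
[1.1] NOT true = false
[1.2] false → false (antecedent false ⇒ implication holds) = true
[1.3.2] false OR false = false
[1.3] true AND false = false
[1] false OR true OR false = true
[2.1] false OR false = false
[2.2] false OR false OR false = false
[2.3.2.1] true AND true = true
[2.3.2] NOT true = false
[2.3] false OR false = false
[2] false OR false OR false = false
[root] true → false = false
Overall: false → ticketed

Ticketed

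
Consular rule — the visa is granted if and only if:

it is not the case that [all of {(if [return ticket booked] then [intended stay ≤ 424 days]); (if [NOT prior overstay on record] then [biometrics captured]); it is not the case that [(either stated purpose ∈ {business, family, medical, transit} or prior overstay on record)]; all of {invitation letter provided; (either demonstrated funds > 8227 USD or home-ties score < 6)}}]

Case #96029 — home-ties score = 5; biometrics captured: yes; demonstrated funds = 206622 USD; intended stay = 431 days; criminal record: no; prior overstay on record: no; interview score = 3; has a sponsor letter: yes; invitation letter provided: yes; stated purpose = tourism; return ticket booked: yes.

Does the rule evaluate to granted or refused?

Granted

Atomic conditions:
  return ticket booked: yes → true
  intended stay ≤ 424 days: 431 ≤ 424 is false
  NOT prior overstay on record: no → true
  biometrics captured: yes → true
  stated purpose ∈ {business, family, medical, transit}: tourism is not in the set → false
  prior overstay on record: no → false
  invitation letter provided: yes → true
  demonstrated funds > 8227 USD: 206622 > 8227 is true
  home-ties score < 6: 5 < 6 is true
Combine:
[1.1] true → false = false
[1.2] true → true = true
[1.3.1] false OR false = false
[1.3] NOT false = true
[1.4.2] true OR true = true
[1.4] true AND true = true
[1] false AND true AND true AND true = false
[root] NOT false = true
Overall: true → granted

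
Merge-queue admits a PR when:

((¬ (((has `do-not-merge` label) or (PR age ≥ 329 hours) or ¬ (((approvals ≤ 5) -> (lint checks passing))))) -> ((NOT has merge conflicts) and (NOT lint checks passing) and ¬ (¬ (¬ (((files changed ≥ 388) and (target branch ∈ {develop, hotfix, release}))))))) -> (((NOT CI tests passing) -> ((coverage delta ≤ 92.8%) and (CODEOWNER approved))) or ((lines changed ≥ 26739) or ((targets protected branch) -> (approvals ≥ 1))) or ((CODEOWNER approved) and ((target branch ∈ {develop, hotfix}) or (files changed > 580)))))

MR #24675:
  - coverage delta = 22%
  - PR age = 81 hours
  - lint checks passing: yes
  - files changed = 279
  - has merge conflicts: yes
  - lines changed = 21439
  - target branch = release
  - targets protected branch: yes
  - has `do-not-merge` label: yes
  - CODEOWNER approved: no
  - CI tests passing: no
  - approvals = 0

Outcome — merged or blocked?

Blocked

Atomic conditions:
  has `do-not-merge` label: yes → true
  PR age ≥ 329 hours: 81 ≥ 329 is false
  approvals ≤ 5: 0 ≤ 5 is true
  lint checks passing: yes → true
  NOT has merge conflicts: yes → false
  NOT lint checks passing: yes → false
  files changed ≥ 388: 279 ≥ 388 is false
  target branch ∈ {develop, hotfix, release}: release is in the set → true
  NOT CI tests passing: no → true
  coverage delta ≤ 92.8%: 22 ≤ 92.8 is true
  CODEOWNER approved: no → false
  lines changed ≥ 26739: 21439 ≥ 26739 is false
  targets protected branch: yes → true
  approvals ≥ 1: 0 ≥ 1 is false
  target branch ∈ {develop, hotfix}: release is not in the set → false
  files changed > 580: 279 > 580 is false
Combine:
[1.1.1.3.1] true → true = true
[1.1.1.3] NOT true = false
[1.1.1] true OR false OR false = true
[1.1] NOT true = false
[1.2.3.1.1.1] false AND true = false
[1.2.3.1.1] NOT false = true
[1.2.3.1] NOT true = false
[1.2.3] NOT false = true
[1.2] false AND false AND true = false
[1] false → false (antecedent false ⇒ implication holds) = true
[2.1.2] true AND false = false
[2.1] true → false = false
[2.2.2] true → false = false
[2.2] false OR false = false
[2.3.2] false OR false = false
[2.3] false AND false = false
[2] false OR false OR false = false
[root] true → false = false
Overall: false → blocked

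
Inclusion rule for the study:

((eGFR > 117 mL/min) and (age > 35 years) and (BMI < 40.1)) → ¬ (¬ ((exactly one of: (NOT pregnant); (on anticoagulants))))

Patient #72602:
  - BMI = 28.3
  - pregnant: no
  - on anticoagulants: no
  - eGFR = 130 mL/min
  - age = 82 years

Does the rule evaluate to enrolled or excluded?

Atomic conditions:
  eGFR > 117 mL/min: 130 > 117 is true
  age > 35 years: 82 > 35 is true
  BMI < 40.1: 28.3 < 40.1 is true
  NOT pregnant: no → true
  on anticoagulants: no → false
Combine:
[1] true AND true AND true = true
[2.1.1] exactly-one(true, false) = true
[2.1] NOT true = false
[2] NOT false = true
[root] true → true = true
Overall: true → enrolled

Enrolled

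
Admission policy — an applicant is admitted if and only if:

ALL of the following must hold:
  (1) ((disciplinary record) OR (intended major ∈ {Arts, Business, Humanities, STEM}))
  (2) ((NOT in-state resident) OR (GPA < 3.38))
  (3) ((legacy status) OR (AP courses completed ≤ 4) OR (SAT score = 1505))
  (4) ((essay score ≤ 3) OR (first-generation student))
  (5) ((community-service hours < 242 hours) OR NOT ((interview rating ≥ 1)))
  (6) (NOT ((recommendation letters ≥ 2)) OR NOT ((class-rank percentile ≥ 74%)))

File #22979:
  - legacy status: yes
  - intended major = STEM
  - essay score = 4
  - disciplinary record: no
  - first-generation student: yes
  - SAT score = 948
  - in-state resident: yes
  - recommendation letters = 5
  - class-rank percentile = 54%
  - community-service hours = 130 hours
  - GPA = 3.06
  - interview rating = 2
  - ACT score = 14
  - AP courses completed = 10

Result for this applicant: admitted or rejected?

Atomic conditions:
  disciplinary record: no → false
  intended major ∈ {Arts, Business, Humanities, STEM}: STEM is in the set → true
  NOT in-state resident: yes → false
  GPA < 3.38: 3.06 < 3.38 is true
  legacy status: yes → true
  AP courses completed ≤ 4: 10 ≤ 4 is false
  SAT score = 1505: 948 == 1505 is false
  essay score ≤ 3: 4 ≤ 3 is false
  first-generation student: yes → true
  community-service hours < 242 hours: 130 < 242 is true
  interview rating ≥ 1: 2 ≥ 1 is true
  recommendation letters ≥ 2: 5 ≥ 2 is true
  class-rank percentile ≥ 74%: 54 ≥ 74 is false
Combine:
[1] false OR true = true
[2] false OR true = true
[3] true OR false OR false = true
[4] false OR true = true
[5.2] NOT true = false
[5] true OR false = true
[6.1] NOT true = false
[6.2] NOT false = true
[6] false OR true = true
[root] true AND true AND true AND true AND true AND true = true
Overall: true → admitted

Admitted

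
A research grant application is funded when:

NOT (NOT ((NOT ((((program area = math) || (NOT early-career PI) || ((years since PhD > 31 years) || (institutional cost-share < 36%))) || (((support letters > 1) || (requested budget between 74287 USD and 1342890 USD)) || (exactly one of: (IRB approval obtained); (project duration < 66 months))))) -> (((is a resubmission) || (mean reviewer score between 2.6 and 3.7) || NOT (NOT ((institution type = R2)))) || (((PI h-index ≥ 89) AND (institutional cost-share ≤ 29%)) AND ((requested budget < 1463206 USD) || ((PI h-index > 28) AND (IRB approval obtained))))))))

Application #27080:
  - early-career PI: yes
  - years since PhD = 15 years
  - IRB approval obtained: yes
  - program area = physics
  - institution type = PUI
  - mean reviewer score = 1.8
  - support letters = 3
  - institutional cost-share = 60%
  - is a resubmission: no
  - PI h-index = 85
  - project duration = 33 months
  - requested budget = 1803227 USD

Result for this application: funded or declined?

Atomic conditions:
  program area = math: physics == math is false
  NOT early-career PI: yes → false
  years since PhD > 31 years: 15 > 31 is false
  institutional cost-share < 36%: 60 < 36 is false
  support letters > 1: 3 > 1 is true
  requested budget between 74287 USD and 1342890 USD: 1803227 in [74287, 1342890] is false
  IRB approval obtained: yes → true
  project duration < 66 months: 33 < 66 is true
  is a resubmission: no → false
  mean reviewer score between 2.6 and 3.7: 1.8 in [2.6, 3.7] is false
  institution type = R2: PUI == R2 is false
  PI h-index ≥ 89: 85 ≥ 89 is false
  institutional cost-share ≤ 29%: 60 ≤ 29 is false
  requested budget < 1463206 USD: 1803227 < 1463206 is false
  PI h-index > 28: 85 > 28 is true
Combine:
[1.1.1.1.1.3] false OR false = false
[1.1.1.1.1] false OR false OR false = false
[1.1.1.1.2.1] true OR false = true
[1.1.1.1.2.2] exactly-one(true, true) = false
[1.1.1.1.2] true OR false = true
[1.1.1.1] false OR true = true
[1.1.1] NOT true = false
[1.1.2.1.3.1] NOT false = true
[1.1.2.1.3] NOT true = false
[1.1.2.1] false OR false OR false = false
[1.1.2.2.1] false AND false = false
[1.1.2.2.2.2] true AND true = true
[1.1.2.2.2] false OR true = true
[1.1.2.2] false AND true = false
[1.1.2] false OR false = false
[1.1] false → false (antecedent false ⇒ implication holds) = true
[1] NOT true = false
[root] NOT false = true
Overall: true → funded

Funded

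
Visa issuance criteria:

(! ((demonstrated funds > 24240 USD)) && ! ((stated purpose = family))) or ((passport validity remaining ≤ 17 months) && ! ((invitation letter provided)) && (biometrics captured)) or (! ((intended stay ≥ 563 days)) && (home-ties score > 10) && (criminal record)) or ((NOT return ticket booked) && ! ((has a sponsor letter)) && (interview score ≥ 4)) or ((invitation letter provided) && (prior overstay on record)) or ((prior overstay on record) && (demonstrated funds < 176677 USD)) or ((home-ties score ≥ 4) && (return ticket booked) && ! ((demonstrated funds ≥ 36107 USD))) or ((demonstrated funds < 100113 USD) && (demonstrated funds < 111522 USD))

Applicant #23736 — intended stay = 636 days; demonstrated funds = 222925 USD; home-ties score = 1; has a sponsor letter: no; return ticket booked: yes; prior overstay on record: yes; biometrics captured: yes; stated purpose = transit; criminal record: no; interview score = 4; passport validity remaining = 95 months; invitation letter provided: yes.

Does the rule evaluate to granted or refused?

Atomic conditions:
  demonstrated funds > 24240 USD: 222925 > 24240 is true
  stated purpose = family: transit == family is false
  passport validity remaining ≤ 17 months: 95 ≤ 17 is false
  invitation letter provided: yes → true
  biometrics captured: yes → true
  intended stay ≥ 563 days: 636 ≥ 563 is true
  home-ties score > 10: 1 > 10 is false
  criminal record: no → false
  NOT return ticket booked: yes → false
  has a sponsor letter: no → false
  interview score ≥ 4: 4 ≥ 4 is true
  prior overstay on record: yes → true
  demonstrated funds < 176677 USD: 222925 < 176677 is false
  home-ties score ≥ 4: 1 ≥ 4 is false
  return ticket booked: yes → true
  demonstrated funds ≥ 36107 USD: 222925 ≥ 36107 is true
  demonstrated funds < 100113 USD: 222925 < 100113 is false
  demonstrated funds < 111522 USD: 222925 < 111522 is false
Combine:
[1.1] NOT true = false
[1.2] NOT false = true
[1] false AND true = false
[2.2] NOT true = false
[2] false AND false AND true = false
[3.1] NOT true = false
[3] false AND false AND false = false
[4.2] NOT false = true
[4] false AND true AND true = false
[5] true AND true = true
[6] true AND false = false
[7.3] NOT true = false
[7] false AND true AND false = false
[8] false AND false = false
[root] false OR false OR false OR false OR true OR false OR false OR false = true
Overall: true → granted

Granted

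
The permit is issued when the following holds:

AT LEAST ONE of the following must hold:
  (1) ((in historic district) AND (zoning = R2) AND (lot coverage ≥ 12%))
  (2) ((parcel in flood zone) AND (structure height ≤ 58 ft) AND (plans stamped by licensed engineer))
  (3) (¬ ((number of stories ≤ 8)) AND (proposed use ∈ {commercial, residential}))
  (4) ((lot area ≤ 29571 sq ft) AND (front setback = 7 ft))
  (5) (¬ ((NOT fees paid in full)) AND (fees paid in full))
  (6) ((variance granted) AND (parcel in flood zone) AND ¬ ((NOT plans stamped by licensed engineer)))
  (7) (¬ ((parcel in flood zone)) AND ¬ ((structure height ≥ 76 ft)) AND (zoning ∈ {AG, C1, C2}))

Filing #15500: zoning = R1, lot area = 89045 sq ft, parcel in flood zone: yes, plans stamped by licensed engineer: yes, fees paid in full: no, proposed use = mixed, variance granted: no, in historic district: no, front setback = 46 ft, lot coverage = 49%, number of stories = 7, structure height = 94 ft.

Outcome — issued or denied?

Denied

Atomic conditions:
  in historic district: no → false
  zoning = R2: R1 == R2 is false
  lot coverage ≥ 12%: 49 ≥ 12 is true
  parcel in flood zone: yes → true
  structure height ≤ 58 ft: 94 ≤ 58 is false
  plans stamped by licensed engineer: yes → true
  number of stories ≤ 8: 7 ≤ 8 is true
  proposed use ∈ {commercial, residential}: mixed is not in the set → false
  lot area ≤ 29571 sq ft: 89045 ≤ 29571 is false
  front setback = 7 ft: 46 == 7 is false
  NOT fees paid in full: no → true
  fees paid in full: no → false
  variance granted: no → false
  NOT plans stamped by licensed engineer: yes → false
  structure height ≥ 76 ft: 94 ≥ 76 is true
  zoning ∈ {AG, C1, C2}: R1 is not in the set → false
Combine:
[1] false AND false AND true = false
[2] true AND false AND true = false
[3.1] NOT true = false
[3] false AND false = false
[4] false AND false = false
[5.1] NOT true = false
[5] false AND false = false
[6.3] NOT false = true
[6] false AND true AND true = false
[7.1] NOT true = false
[7.2] NOT true = false
[7] false AND false AND false = false
[root] false OR false OR false OR false OR false OR false OR false = false
Overall: false → denied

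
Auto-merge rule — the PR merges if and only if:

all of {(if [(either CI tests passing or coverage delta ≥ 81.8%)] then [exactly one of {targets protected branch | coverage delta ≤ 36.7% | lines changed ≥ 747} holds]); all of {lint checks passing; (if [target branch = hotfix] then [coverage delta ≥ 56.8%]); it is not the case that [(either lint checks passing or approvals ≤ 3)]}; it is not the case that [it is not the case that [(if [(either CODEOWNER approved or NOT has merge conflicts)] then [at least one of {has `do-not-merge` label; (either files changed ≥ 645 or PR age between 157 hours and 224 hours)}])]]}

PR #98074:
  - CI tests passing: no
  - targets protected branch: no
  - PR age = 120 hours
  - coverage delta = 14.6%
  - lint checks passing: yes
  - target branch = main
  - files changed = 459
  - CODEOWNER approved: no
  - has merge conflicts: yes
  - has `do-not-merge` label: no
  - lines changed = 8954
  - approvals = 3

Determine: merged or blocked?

Blocked

Atomic conditions:
  CI tests passing: no → false
  coverage delta ≥ 81.8%: 14.6 ≥ 81.8 is false
  targets protected branch: no → false
  coverage delta ≤ 36.7%: 14.6 ≤ 36.7 is true
  lines changed ≥ 747: 8954 ≥ 747 is true
  lint checks passing: yes → true
  target branch = hotfix: main == hotfix is false
  coverage delta ≥ 56.8%: 14.6 ≥ 56.8 is false
  approvals ≤ 3: 3 ≤ 3 is true
  CODEOWNER approved: no → false
  NOT has merge conflicts: yes → false
  has `do-not-merge` label: no → false
  files changed ≥ 645: 459 ≥ 645 is false
  PR age between 157 hours and 224 hours: 120 in [157, 224] is false
Combine:
[1.1] false OR false = false
[1.2] exactly-one(false, true, true) = false
[1] false → false (antecedent false ⇒ implication holds) = true
[2.2] false → false (antecedent false ⇒ implication holds) = true
[2.3.1] true OR true = true
[2.3] NOT true = false
[2] true AND true AND false = false
[3.1.1.1] false OR false = false
[3.1.1.2.2] false OR false = false
[3.1.1.2] false OR false = false
[3.1.1] false → false (antecedent false ⇒ implication holds) = true
[3.1] NOT true = false
[3] NOT false = true
[root] true AND false AND true = false
Overall: false → blocked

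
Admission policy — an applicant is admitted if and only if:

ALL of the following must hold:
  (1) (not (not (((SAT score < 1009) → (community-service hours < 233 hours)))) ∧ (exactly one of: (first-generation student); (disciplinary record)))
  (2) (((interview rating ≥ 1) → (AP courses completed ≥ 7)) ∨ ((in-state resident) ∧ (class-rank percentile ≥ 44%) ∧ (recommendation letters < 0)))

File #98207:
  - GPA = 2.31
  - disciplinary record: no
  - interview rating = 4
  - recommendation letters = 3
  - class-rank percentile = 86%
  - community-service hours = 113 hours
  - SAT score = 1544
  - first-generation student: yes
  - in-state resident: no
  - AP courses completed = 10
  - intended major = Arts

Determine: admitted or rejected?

Admitted

Atomic conditions:
  SAT score < 1009: 1544 < 1009 is false
  community-service hours < 233 hours: 113 < 233 is true
  first-generation student: yes → true
  disciplinary record: no → false
  interview rating ≥ 1: 4 ≥ 1 is true
  AP courses completed ≥ 7: 10 ≥ 7 is true
  in-state resident: no → false
  class-rank percentile ≥ 44%: 86 ≥ 44 is true
  recommendation letters < 0: 3 < 0 is false
Combine:
[1.1.1.1] false → true (antecedent false ⇒ implication holds) = true
[1.1.1] NOT true = false
[1.1] NOT false = true
[1.2] exactly-one(true, false) = true
[1] true AND true = true
[2.1] true → true = true
[2.2] false AND true AND false = false
[2] true OR false = true
[root] true AND true = true
Overall: true → admitted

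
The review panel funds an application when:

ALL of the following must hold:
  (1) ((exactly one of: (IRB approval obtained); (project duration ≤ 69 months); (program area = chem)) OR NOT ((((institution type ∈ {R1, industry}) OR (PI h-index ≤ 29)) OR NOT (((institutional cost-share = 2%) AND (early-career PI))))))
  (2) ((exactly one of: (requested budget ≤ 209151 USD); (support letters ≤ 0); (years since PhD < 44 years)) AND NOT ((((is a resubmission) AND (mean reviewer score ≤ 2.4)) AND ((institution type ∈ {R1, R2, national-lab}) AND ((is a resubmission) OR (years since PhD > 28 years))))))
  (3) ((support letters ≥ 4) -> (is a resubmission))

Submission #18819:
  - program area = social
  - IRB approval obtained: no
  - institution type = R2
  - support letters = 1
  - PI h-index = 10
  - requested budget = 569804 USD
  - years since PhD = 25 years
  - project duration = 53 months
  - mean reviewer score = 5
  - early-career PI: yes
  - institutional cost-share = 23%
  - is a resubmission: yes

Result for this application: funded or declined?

Atomic conditions:
  IRB approval obtained: no → false
  project duration ≤ 69 months: 53 ≤ 69 is true
  program area = chem: social == chem is false
  institution type ∈ {R1, industry}: R2 is not in the set → false
  PI h-index ≤ 29: 10 ≤ 29 is true
  institutional cost-share = 2%: 23 == 2 is false
  early-career PI: yes → true
  requested budget ≤ 209151 USD: 569804 ≤ 209151 is false
  support letters ≤ 0: 1 ≤ 0 is false
  years since PhD < 44 years: 25 < 44 is true
  is a resubmission: yes → true
  mean reviewer score ≤ 2.4: 5 ≤ 2.4 is false
  institution type ∈ {R1, R2, national-lab}: R2 is in the set → true
  years since PhD > 28 years: 25 > 28 is false
  support letters ≥ 4: 1 ≥ 4 is false
Combine:
[1.1] exactly-one(false, true, false) = true
[1.2.1.1] false OR true = true
[1.2.1.2.1] false AND true = false
[1.2.1.2] NOT false = true
[1.2.1] true OR true = true
[1.2] NOT true = false
[1] true OR false = true
[2.1] exactly-one(false, false, true) = true
[2.2.1.1] true AND false = false
[2.2.1.2.2] true OR false = true
[2.2.1.2] true AND true = true
[2.2.1] false AND true = false
[2.2] NOT false = true
[2] true AND true = true
[3] false → true (antecedent false ⇒ implication holds) = true
[root] true AND true AND true = true
Overall: true → funded

Funded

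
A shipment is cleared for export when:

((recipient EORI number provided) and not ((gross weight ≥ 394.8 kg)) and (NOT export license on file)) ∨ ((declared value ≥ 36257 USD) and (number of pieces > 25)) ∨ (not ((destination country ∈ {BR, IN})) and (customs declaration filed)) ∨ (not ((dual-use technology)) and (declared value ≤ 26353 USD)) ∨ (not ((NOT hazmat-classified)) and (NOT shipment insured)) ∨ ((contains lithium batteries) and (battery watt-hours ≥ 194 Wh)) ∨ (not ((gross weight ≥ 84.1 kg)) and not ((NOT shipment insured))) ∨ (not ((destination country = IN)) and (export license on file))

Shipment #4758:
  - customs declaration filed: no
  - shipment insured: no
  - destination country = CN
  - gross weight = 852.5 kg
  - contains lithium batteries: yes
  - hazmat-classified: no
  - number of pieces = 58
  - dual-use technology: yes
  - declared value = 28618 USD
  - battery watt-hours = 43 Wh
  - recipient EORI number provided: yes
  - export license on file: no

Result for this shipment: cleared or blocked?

Blocked

Atomic conditions:
  recipient EORI number provided: yes → true
  gross weight ≥ 394.8 kg: 852.5 ≥ 394.8 is true
  NOT export license on file: no → true
  declared value ≥ 36257 USD: 28618 ≥ 36257 is false
  number of pieces > 25: 58 > 25 is true
  destination country ∈ {BR, IN}: CN is not in the set → false
  customs declaration filed: no → false
  dual-use technology: yes → true
  declared value ≤ 26353 USD: 28618 ≤ 26353 is false
  NOT hazmat-classified: no → true
  NOT shipment insured: no → true
  contains lithium batteries: yes → true
  battery watt-hours ≥ 194 Wh: 43 ≥ 194 is false
  gross weight ≥ 84.1 kg: 852.5 ≥ 84.1 is true
  destination country = IN: CN == IN is false
  export license on file: no → false
Combine:
[1.2] NOT true = false
[1] true AND false AND true = false
[2] false AND true = false
[3.1] NOT false = true
[3] true AND false = false
[4.1] NOT true = false
[4] false AND false = false
[5.1] NOT true = false
[5] false AND true = false
[6] true AND false = false
[7.1] NOT true = false
[7.2] NOT true = false
[7] false AND false = false
[8.1] NOT false = true
[8] true AND false = false
[root] false OR false OR false OR false OR false OR false OR false OR false = false
Overall: false → blocked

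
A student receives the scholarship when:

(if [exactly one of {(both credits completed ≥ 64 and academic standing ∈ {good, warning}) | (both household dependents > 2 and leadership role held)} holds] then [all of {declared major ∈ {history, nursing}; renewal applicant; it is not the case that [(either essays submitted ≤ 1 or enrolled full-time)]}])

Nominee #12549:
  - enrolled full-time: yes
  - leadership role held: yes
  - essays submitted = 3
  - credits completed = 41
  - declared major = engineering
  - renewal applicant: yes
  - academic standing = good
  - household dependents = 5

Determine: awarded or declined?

Declined

Atomic conditions:
  credits completed ≥ 64: 41 ≥ 64 is false
  academic standing ∈ {good, warning}: good is in the set → true
  household dependents > 2: 5 > 2 is true
  leadership role held: yes → true
  declared major ∈ {history, nursing}: engineering is not in the set → false
  renewal applicant: yes → true
  essays submitted ≤ 1: 3 ≤ 1 is false
  enrolled full-time: yes → true
Combine:
[1.1] false AND true = false
[1.2] true AND true = true
[1] exactly-one(false, true) = true
[2.3.1] false OR true = true
[2.3] NOT true = false
[2] false AND true AND false = false
[root] true → false = false
Overall: false → declined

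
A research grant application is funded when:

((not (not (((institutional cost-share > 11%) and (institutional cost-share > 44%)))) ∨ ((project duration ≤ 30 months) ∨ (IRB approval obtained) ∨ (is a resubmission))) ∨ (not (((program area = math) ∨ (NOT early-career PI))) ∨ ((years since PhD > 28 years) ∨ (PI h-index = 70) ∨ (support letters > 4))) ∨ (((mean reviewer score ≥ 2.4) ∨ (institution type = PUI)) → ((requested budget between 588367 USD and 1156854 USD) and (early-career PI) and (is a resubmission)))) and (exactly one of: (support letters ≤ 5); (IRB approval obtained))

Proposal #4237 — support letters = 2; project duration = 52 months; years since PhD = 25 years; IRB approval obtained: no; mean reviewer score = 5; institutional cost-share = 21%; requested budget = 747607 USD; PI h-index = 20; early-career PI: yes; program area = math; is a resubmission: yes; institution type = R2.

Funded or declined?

Funded

Atomic conditions:
  institutional cost-share > 11%: 21 > 11 is true
  institutional cost-share > 44%: 21 > 44 is false
  project duration ≤ 30 months: 52 ≤ 30 is false
  IRB approval obtained: no → false
  is a resubmission: yes → true
  program area = math: math == math is true
  NOT early-career PI: yes → false
  years since PhD > 28 years: 25 > 28 is false
  PI h-index = 70: 20 == 70 is false
  support letters > 4: 2 > 4 is false
  mean reviewer score ≥ 2.4: 5 ≥ 2.4 is true
  institution type = PUI: R2 == PUI is false
  requested budget between 588367 USD and 1156854 USD: 747607 in [588367, 1156854] is true
  early-career PI: yes → true
  support letters ≤ 5: 2 ≤ 5 is true
Combine:
[1.1.1.1.1] true AND false = false
[1.1.1.1] NOT false = true
[1.1.1] NOT true = false
[1.1.2] false OR false OR true = true
[1.1] false OR true = true
[1.2.1.1] true OR false = true
[1.2.1] NOT true = false
[1.2.2] false OR false OR false = false
[1.2] false OR false = false
[1.3.1] true OR false = true
[1.3.2] true AND true AND true = true
[1.3] true → true = true
[1] true OR false OR true = true
[2] exactly-one(true, false) = true
[root] true AND true = true
Overall: true → funded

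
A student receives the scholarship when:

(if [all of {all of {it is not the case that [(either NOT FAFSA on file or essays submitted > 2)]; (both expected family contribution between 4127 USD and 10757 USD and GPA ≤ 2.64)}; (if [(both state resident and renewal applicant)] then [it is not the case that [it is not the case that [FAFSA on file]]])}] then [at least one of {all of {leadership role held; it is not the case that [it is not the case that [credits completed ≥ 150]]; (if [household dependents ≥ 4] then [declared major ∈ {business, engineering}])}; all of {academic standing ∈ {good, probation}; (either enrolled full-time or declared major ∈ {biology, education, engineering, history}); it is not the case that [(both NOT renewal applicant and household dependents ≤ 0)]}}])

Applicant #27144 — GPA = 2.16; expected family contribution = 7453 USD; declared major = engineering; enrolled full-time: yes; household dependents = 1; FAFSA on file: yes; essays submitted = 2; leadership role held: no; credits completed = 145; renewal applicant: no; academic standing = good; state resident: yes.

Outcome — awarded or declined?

Atomic conditions:
  NOT FAFSA on file: yes → false
  essays submitted > 2: 2 > 2 is false
  expected family contribution between 4127 USD and 10757 USD: 7453 in [4127, 10757] is true
  GPA ≤ 2.64: 2.16 ≤ 2.64 is true
  state resident: yes → true
  renewal applicant: no → false
  FAFSA on file: yes → true
  leadership role held: no → false
  credits completed ≥ 150: 145 ≥ 150 is false
  household dependents ≥ 4: 1 ≥ 4 is false
  declared major ∈ {business, engineering}: engineering is in the set → true
  academic standing ∈ {good, probation}: good is in the set → true
  enrolled full-time: yes → true
  declared major ∈ {biology, education, engineering, history}: engineering is in the set → true
  NOT renewal applicant: no → true
  household dependents ≤ 0: 1 ≤ 0 is false
Combine:
[1.1.1.1] false OR false = false
[1.1.1] NOT false = true
[1.1.2] true AND true = true
[1.1] true AND true = true
[1.2.1] true AND false = false
[1.2.2.1] NOT true = false
[1.2.2] NOT false = true
[1.2] false → true (antecedent false ⇒ implication holds) = true
[1] true AND true = true
[2.1.2.1] NOT false = true
[2.1.2] NOT true = false
[2.1.3] false → true (antecedent false ⇒ implication holds) = true
[2.1] false AND false AND true = false
[2.2.2] true OR true = true
[2.2.3.1] true AND false = false
[2.2.3] NOT false = true
[2.2] true AND true AND true = true
[2] false OR true = true
[root] true → true = true
Overall: true → awarded

Awarded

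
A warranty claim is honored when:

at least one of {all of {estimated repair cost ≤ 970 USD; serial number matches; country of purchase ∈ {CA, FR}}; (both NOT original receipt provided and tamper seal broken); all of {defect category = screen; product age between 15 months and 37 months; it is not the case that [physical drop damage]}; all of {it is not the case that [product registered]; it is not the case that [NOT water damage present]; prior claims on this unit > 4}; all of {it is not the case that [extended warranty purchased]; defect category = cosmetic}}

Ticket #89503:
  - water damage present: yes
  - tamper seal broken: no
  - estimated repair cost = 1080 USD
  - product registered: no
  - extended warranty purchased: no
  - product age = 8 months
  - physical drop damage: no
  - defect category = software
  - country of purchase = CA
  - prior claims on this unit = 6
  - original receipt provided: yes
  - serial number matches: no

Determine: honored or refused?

Atomic conditions:
  estimated repair cost ≤ 970 USD: 1080 ≤ 970 is false
  serial number matches: no → false
  country of purchase ∈ {CA, FR}: CA is in the set → true
  NOT original receipt provided: yes → false
  tamper seal broken: no → false
  defect category = screen: software == screen is false
  product age between 15 months and 37 months: 8 in [15, 37] is false
  physical drop damage: no → false
  product registered: no → false
  NOT water damage present: yes → false
  prior claims on this unit > 4: 6 > 4 is true
  extended warranty purchased: no → false
  defect category = cosmetic: software == cosmetic is false
Combine:
[1] false AND false AND true = false
[2] false AND false = false
[3.3] NOT false = true
[3] false AND false AND true = false
[4.1] NOT false = true
[4.2] NOT false = true
[4] true AND true AND true = true
[5.1] NOT false = true
[5] true AND false = false
[root] false OR false OR false OR true OR false = true
Overall: true → honored

Honored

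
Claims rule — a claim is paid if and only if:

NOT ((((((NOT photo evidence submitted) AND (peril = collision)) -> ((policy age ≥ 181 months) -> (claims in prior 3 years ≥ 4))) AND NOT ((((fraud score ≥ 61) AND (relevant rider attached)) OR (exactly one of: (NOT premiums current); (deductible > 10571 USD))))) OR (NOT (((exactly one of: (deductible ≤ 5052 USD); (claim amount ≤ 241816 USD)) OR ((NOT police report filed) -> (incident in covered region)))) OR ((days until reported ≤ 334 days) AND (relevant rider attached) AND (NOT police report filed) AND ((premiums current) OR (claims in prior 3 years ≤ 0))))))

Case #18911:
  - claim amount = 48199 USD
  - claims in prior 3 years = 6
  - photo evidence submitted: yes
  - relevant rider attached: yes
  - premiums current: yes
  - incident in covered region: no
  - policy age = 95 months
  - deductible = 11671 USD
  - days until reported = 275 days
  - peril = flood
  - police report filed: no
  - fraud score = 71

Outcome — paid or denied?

Denied

Atomic conditions:
  NOT photo evidence submitted: yes → false
  peril = collision: flood == collision is false
  policy age ≥ 181 months: 95 ≥ 181 is false
  claims in prior 3 years ≥ 4: 6 ≥ 4 is true
  fraud score ≥ 61: 71 ≥ 61 is true
  relevant rider attached: yes → true
  NOT premiums current: yes → false
  deductible > 10571 USD: 11671 > 10571 is true
  deductible ≤ 5052 USD: 11671 ≤ 5052 is false
  claim amount ≤ 241816 USD: 48199 ≤ 241816 is true
  NOT police report filed: no → true
  incident in covered region: no → false
  days until reported ≤ 334 days: 275 ≤ 334 is true
  premiums current: yes → true
  claims in prior 3 years ≤ 0: 6 ≤ 0 is false
Combine:
[1.1.1.1] false AND false = false
[1.1.1.2] false → true (antecedent false ⇒ implication holds) = true
[1.1.1] false → true (antecedent false ⇒ implication holds) = true
[1.1.2.1.1] true AND true = true
[1.1.2.1.2] exactly-one(false, true) = true
[1.1.2.1] true OR true = true
[1.1.2] NOT true = false
[1.1] true AND false = false
[1.2.1.1.1] exactly-one(false, true) = true
[1.2.1.1.2] true → false = false
[1.2.1.1] true OR false = true
[1.2.1] NOT true = false
[1.2.2.4] true OR false = true
[1.2.2] true AND true AND true AND true = true
[1.2] false OR true = true
[1] false OR true = true
[root] NOT true = false
Overall: false → denied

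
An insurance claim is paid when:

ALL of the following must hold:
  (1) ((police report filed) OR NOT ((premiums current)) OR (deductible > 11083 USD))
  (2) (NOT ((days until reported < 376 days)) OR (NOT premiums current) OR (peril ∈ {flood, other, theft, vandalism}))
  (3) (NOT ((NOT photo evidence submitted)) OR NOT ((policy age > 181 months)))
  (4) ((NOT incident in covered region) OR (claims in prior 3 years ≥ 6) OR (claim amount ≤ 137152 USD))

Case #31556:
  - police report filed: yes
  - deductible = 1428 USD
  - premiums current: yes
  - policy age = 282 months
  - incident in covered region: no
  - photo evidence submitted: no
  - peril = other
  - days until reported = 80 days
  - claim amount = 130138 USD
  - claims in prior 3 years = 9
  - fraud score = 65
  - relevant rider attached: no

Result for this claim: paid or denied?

Denied

Atomic conditions:
  police report filed: yes → true
  premiums current: yes → true
  deductible > 11083 USD: 1428 > 11083 is false
  days until reported < 376 days: 80 < 376 is true
  NOT premiums current: yes → false
  peril ∈ {flood, other, theft, vandalism}: other is in the set → true
  NOT photo evidence submitted: no → true
  policy age > 181 months: 282 > 181 is true
  NOT incident in covered region: no → true
  claims in prior 3 years ≥ 6: 9 ≥ 6 is true
  claim amount ≤ 137152 USD: 130138 ≤ 137152 is true
Combine:
[1.2] NOT true = false
[1] true OR false OR false = true
[2.1] NOT true = false
[2] false OR false OR true = true
[3.1] NOT true = false
[3.2] NOT true = false
[3] false OR false = false
[4] true OR true OR true = true
[root] true AND true AND false AND true = false
Overall: false → denied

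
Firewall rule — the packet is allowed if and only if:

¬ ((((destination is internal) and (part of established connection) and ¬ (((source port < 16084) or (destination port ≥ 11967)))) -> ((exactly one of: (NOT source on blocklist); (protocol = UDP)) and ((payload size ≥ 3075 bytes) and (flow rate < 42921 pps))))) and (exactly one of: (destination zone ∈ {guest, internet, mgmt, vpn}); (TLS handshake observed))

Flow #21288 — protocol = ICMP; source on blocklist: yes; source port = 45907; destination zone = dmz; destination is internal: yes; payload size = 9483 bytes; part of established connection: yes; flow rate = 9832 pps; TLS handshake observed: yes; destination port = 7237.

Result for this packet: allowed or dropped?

Atomic conditions:
  destination is internal: yes → true
  part of established connection: yes → true
  source port < 16084: 45907 < 16084 is false
  destination port ≥ 11967: 7237 ≥ 11967 is false
  NOT source on blocklist: yes → false
  protocol = UDP: ICMP == UDP is false
  payload size ≥ 3075 bytes: 9483 ≥ 3075 is true
  flow rate < 42921 pps: 9832 < 42921 is true
  destination zone ∈ {guest, internet, mgmt, vpn}: dmz is not in the set → false
  TLS handshake observed: yes → true
Combine:
[1.1.1.3.1] false OR false = false
[1.1.1.3] NOT false = true
[1.1.1] true AND true AND true = true
[1.1.2.1] exactly-one(false, false) = false
[1.1.2.2] true AND true = true
[1.1.2] false AND true = false
[1.1] true → false = false
[1] NOT false = true
[2] exactly-one(false, true) = true
[root] true AND true = true
Overall: true → allowed

Allowed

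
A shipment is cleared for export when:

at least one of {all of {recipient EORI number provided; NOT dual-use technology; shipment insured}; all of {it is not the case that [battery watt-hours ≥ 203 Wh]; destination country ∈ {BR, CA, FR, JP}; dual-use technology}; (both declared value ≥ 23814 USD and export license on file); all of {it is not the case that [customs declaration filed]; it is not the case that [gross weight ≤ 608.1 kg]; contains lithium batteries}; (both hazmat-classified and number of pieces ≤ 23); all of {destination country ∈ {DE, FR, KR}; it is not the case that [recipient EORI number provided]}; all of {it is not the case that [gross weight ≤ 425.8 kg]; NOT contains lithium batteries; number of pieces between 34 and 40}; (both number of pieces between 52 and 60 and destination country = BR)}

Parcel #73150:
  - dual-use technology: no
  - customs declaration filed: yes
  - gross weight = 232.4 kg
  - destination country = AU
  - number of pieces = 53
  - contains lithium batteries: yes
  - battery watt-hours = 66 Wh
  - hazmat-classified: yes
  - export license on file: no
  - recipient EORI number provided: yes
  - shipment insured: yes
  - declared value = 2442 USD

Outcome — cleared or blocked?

Cleared

Atomic conditions:
  recipient EORI number provided: yes → true
  NOT dual-use technology: no → true
  shipment insured: yes → true
  battery watt-hours ≥ 203 Wh: 66 ≥ 203 is false
  destination country ∈ {BR, CA, FR, JP}: AU is not in the set → false
  dual-use technology: no → false
  declared value ≥ 23814 USD: 2442 ≥ 23814 is false
  export license on file: no → false
  customs declaration filed: yes → true
  gross weight ≤ 608.1 kg: 232.4 ≤ 608.1 is true
  contains lithium batteries: yes → true
  hazmat-classified: yes → true
  number of pieces ≤ 23: 53 ≤ 23 is false
  destination country ∈ {DE, FR, KR}: AU is not in the set → false
  gross weight ≤ 425.8 kg: 232.4 ≤ 425.8 is true
  NOT contains lithium batteries: yes → false
  number of pieces between 34 and 40: 53 in [34, 40] is false
  number of pieces between 52 and 60: 53 in [52, 60] is true
  destination country = BR: AU == BR is false
Combine:
[1] true AND true AND true = true
[2.1] NOT false = true
[2] true AND false AND false = false
[3] false AND false = false
[4.1] NOT true = false
[4.2] NOT true = false
[4] false AND false AND true = false
[5] true AND false = false
[6.2] NOT true = false
[6] false AND false = false
[7.1] NOT true = false
[7] false AND false AND false = false
[8] true AND false = false
[root] true OR false OR false OR false OR false OR false OR false OR false = true
Overall: true → cleared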